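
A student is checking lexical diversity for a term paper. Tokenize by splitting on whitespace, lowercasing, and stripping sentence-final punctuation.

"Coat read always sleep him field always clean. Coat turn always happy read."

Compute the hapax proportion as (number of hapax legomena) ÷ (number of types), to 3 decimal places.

0.667

Frequencies: always:3, coat:2, read:2, sleep:1, him:1, field:1, clean:1, turn:1, happy:1
Hapax count = 6; type count = 9.
Ratio = 6 / 9 = 0.667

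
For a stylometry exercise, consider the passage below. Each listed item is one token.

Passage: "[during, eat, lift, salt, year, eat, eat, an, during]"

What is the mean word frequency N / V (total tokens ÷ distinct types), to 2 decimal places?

1.50

N = 9 tokens, V = 6 types.
Mean frequency = N / V = 9 / 6 = 1.50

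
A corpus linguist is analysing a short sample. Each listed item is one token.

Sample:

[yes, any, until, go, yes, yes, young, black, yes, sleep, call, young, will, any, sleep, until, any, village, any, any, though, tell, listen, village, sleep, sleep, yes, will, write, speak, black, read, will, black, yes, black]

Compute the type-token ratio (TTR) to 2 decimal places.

0.44

N = 36 tokens, V = 16 types.
TTR = V / N = 16 / 36 = 0.44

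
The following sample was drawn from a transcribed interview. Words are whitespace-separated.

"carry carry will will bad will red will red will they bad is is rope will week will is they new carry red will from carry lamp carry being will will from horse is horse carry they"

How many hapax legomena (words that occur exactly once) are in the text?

Frequencies: will:10, carry:6, is:4, red:3, they:3, bad:2, from:2, horse:2, rope:1, week:1, new:1, lamp:1, being:1
Hapax (freq=1): being, lamp, new, rope, week

5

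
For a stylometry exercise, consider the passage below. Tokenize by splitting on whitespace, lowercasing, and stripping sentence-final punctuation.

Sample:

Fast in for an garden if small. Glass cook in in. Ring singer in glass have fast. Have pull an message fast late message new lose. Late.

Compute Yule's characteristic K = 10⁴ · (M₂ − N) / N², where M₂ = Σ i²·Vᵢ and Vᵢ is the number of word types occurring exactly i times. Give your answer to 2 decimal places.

Frequencies: in:4, fast:3, an:2, glass:2, have:2, message:2, late:2, for:1, garden:1, if:1, small:1, cook:1, ring:1, singer:1, pull:1, new:1, lose:1
N = 27. Frequency spectrum: V_1=10, V_2=5, V_3=1, V_4=1
M₂ = 1²·10 + 2²·5 + 3²·1 + 4²·1 = 55
K = 10000 × (55 − 27) / 27² = 384.09

384.09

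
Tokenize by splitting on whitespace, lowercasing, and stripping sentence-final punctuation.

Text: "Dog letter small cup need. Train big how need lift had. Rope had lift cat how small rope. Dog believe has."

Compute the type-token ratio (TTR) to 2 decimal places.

0.67

N = 21 tokens, V = 14 types.
TTR = V / N = 14 / 21 = 0.67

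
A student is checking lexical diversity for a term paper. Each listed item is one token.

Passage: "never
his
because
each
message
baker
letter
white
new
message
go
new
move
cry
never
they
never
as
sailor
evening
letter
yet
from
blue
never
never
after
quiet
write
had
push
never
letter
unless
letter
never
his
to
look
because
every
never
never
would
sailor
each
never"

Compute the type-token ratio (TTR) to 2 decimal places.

0.62

N = 47 tokens, V = 29 types.
TTR = V / N = 29 / 47 = 0.62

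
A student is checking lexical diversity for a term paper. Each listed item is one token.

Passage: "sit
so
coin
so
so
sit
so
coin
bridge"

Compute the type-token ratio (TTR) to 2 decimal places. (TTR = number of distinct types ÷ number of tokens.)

0.44

N = 9 tokens, V = 4 types.
TTR = V / N = 4 / 9 = 0.44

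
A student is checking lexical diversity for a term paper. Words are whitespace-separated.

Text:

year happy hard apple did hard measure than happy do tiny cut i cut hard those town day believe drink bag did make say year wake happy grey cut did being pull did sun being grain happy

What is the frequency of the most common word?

4

Frequencies: happy:4, did:4, hard:3, cut:3, year:2, being:2, apple:1, measure:1, than:1, do:1, tiny:1, i:1, those:1, town:1, day:1, believe:1, drink:1, bag:1, make:1, say:1, … (5 more, each freq 1)
Most common: 'happy' with frequency 4.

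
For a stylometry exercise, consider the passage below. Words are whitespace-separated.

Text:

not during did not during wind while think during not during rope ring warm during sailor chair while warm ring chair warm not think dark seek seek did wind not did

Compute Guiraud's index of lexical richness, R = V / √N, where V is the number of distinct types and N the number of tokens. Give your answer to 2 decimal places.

N = 31, V = 13.
√N = 5.567764
R = 13 / 5.567764 = 2.33

2.33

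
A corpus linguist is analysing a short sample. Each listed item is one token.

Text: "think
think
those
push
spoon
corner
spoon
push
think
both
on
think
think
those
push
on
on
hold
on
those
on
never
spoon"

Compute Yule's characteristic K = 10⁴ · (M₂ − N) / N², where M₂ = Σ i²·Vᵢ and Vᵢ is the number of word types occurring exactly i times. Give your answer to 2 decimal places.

1096.41

Frequencies: think:5, on:5, those:3, push:3, spoon:3, corner:1, both:1, hold:1, never:1
N = 23. Frequency spectrum: V_1=4, V_3=3, V_5=2
M₂ = 1²·4 + 3²·3 + 5²·2 = 81
K = 10000 × (81 − 23) / 23² = 1096.41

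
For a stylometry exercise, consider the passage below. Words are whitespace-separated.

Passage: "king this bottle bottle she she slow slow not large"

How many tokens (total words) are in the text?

Tokens: king, this, bottle, bottle, she, she, slow, slow, not, large
N = 10

10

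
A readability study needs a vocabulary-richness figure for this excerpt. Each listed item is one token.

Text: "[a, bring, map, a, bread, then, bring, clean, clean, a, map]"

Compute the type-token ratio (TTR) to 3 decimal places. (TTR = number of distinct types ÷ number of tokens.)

0.545

N = 11 tokens, V = 6 types.
TTR = V / N = 6 / 11 = 0.545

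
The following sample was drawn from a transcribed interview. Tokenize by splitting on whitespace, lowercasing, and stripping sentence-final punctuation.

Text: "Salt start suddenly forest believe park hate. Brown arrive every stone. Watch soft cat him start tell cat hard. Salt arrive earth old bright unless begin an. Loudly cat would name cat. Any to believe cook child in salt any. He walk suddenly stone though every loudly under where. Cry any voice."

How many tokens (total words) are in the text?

52

Tokens: salt, start, suddenly, forest, believe, park, hate, brown, arrive, every, stone, watch, soft, cat, him, start, tell, cat, hard, salt, arrive, earth, old, bright, unless, begin, an, loudly, cat, would, name, cat, any, to, believe, cook, child, in, salt, any, he, walk, suddenly, stone, though, every, loudly, under, where, cry, any, voice
N = 52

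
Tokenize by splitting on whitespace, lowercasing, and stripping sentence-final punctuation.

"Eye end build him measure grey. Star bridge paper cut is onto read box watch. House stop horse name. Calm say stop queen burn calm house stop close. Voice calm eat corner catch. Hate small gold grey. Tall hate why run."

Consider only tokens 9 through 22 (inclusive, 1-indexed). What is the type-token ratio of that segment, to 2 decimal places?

0.93

Segment tokens 9–22: paper, cut, is, onto, read, box, watch, house, stop, horse, name, calm, say, stop
Segment N = 14, segment V = 13.
TTR = 13 / 14 = 0.93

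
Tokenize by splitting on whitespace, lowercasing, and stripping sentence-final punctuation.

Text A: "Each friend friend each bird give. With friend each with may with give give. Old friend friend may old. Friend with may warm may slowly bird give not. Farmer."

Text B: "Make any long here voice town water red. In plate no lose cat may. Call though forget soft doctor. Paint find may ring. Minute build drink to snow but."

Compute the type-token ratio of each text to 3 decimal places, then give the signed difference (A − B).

-0.587

TTR(A) = 11/29 = 0.379
TTR(B) = 28/29 = 0.966
Difference = 0.379 − 0.966 = -0.587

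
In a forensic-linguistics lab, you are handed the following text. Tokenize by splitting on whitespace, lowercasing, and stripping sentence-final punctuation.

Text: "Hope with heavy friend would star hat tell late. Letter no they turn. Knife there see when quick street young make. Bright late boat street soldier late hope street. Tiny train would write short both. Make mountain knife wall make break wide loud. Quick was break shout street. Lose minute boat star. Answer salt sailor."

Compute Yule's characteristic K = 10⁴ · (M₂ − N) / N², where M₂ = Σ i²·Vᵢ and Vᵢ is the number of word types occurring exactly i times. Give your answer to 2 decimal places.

Frequencies: street:4, late:3, make:3, hope:2, would:2, star:2, knife:2, quick:2, boat:2, break:2, with:1, heavy:1, friend:1, hat:1, tell:1, letter:1, no:1, they:1, turn:1, there:1, … (21 more, each freq 1)
N = 55. Frequency spectrum: V_1=31, V_2=7, V_3=2, V_4=1
M₂ = 1²·31 + 2²·7 + 3²·2 + 4²·1 = 93
K = 10000 × (93 − 55) / 55² = 125.62

125.62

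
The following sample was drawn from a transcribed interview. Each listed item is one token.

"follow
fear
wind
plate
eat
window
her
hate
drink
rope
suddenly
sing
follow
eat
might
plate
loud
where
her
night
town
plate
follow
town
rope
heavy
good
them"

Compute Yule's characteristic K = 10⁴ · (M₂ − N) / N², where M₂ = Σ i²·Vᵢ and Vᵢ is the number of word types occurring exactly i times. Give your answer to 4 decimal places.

Frequencies: follow:3, plate:3, eat:2, her:2, rope:2, town:2, fear:1, wind:1, window:1, hate:1, drink:1, suddenly:1, sing:1, might:1, loud:1, where:1, night:1, heavy:1, good:1, them:1
N = 28. Frequency spectrum: V_1=14, V_2=4, V_3=2
M₂ = 1²·14 + 2²·4 + 3²·2 = 48
K = 10000 × (48 − 28) / 28² = 255.1020

255.1020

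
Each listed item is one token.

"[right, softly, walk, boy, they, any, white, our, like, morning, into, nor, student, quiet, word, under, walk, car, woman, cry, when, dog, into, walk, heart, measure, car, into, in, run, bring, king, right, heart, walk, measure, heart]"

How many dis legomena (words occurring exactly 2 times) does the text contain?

3

Frequencies: walk:4, into:3, heart:3, right:2, car:2, measure:2, softly:1, boy:1, they:1, any:1, white:1, our:1, like:1, morning:1, nor:1, student:1, quiet:1, word:1, under:1, woman:1, … (7 more, each freq 1)
Words with frequency 2: car, measure, right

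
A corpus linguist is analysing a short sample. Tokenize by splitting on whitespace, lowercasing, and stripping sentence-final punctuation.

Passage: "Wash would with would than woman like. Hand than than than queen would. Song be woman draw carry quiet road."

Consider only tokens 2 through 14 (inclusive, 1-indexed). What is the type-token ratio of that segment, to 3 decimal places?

0.615

Segment tokens 2–14: would, with, would, than, woman, like, hand, than, than, than, queen, would, song
Segment N = 13, segment V = 8.
TTR = 8 / 13 = 0.615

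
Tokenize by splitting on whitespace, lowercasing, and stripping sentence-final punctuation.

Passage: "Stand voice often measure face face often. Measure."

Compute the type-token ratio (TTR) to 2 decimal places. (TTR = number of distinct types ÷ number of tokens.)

0.63

N = 8 tokens, V = 5 types.
TTR = V / N = 5 / 8 = 0.63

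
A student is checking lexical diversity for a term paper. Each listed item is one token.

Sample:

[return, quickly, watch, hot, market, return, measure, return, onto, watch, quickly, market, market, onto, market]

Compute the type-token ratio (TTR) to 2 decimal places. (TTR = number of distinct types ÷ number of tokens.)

0.47

N = 15 tokens, V = 7 types.
TTR = V / N = 7 / 15 = 0.47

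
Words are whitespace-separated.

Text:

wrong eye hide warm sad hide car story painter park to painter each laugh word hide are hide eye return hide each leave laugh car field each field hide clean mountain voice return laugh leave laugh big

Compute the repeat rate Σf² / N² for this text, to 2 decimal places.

0.07

Frequencies: hide:6, laugh:4, each:3, eye:2, car:2, painter:2, return:2, leave:2, field:2, wrong:1, warm:1, sad:1, story:1, park:1, to:1, word:1, are:1, clean:1, mountain:1, voice:1, … (1 more, each freq 1)
Σf² = 97; N² = 1369
Repeat rate = 97 / 1369 = 0.07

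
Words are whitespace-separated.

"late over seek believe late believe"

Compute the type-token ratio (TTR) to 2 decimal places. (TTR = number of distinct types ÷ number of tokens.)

0.67

N = 6 tokens, V = 4 types.
TTR = V / N = 4 / 6 = 0.67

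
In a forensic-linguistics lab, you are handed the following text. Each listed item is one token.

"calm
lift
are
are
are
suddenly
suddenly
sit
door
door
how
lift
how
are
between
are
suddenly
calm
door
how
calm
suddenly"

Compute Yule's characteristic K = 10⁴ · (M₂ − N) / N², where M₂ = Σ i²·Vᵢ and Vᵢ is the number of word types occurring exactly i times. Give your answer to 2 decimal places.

Frequencies: are:5, suddenly:4, calm:3, door:3, how:3, lift:2, sit:1, between:1
N = 22. Frequency spectrum: V_1=2, V_2=1, V_3=3, V_4=1, V_5=1
M₂ = 1²·2 + 2²·1 + 3²·3 + 4²·1 + 5²·1 = 74
K = 10000 × (74 − 22) / 22² = 1074.38

1074.38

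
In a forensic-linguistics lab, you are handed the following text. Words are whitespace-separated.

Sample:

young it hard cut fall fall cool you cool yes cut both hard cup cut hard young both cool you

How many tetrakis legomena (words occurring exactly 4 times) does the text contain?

Frequencies: hard:3, cut:3, cool:3, young:2, fall:2, you:2, both:2, it:1, yes:1, cup:1
Words with frequency 4: (none)

0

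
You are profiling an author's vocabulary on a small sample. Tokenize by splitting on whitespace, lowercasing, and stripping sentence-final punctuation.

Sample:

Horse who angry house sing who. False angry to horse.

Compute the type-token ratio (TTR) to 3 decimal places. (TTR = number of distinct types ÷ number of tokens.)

N = 10 tokens, V = 7 types.
TTR = V / N = 7 / 10 = 0.700

0.700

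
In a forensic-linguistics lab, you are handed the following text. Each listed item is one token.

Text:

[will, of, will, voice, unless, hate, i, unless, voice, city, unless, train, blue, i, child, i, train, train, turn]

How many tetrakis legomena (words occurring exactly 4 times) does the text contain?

0

Frequencies: unless:3, i:3, train:3, will:2, voice:2, of:1, hate:1, city:1, blue:1, child:1, turn:1
Words with frequency 4: (none)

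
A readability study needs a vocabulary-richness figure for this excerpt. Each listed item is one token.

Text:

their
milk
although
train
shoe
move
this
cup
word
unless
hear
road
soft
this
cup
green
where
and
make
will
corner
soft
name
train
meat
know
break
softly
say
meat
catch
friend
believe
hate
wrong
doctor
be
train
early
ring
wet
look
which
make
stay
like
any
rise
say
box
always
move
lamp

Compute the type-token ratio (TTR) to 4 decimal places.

0.8302

N = 53 tokens, V = 44 types.
TTR = V / N = 44 / 53 = 0.8302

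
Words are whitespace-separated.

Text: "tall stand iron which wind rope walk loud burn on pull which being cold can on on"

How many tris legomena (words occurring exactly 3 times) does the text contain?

Frequencies: on:3, which:2, tall:1, stand:1, iron:1, wind:1, rope:1, walk:1, loud:1, burn:1, pull:1, being:1, cold:1, can:1
Words with frequency 3: on

1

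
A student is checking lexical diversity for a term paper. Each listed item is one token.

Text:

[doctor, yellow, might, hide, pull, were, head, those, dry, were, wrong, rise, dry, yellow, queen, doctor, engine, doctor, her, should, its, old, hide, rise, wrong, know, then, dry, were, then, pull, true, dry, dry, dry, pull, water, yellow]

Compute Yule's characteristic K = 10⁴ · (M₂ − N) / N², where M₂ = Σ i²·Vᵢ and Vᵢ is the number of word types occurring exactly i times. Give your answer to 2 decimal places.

429.36

Frequencies: dry:6, doctor:3, yellow:3, pull:3, were:3, hide:2, wrong:2, rise:2, then:2, might:1, head:1, those:1, queen:1, engine:1, her:1, should:1, its:1, old:1, know:1, true:1, … (1 more, each freq 1)
N = 38. Frequency spectrum: V_1=12, V_2=4, V_3=4, V_6=1
M₂ = 1²·12 + 2²·4 + 3²·4 + 6²·1 = 100
K = 10000 × (100 − 38) / 38² = 429.36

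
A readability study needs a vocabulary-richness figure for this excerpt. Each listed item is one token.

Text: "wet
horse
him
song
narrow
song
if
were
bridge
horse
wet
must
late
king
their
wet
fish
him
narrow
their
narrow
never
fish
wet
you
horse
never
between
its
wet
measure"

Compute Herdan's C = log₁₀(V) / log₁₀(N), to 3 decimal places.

0.842

N = 31, V = 18.
log₁₀(V) = 1.255273, log₁₀(N) = 1.491362
C = 1.255273 / 1.491362 = 0.842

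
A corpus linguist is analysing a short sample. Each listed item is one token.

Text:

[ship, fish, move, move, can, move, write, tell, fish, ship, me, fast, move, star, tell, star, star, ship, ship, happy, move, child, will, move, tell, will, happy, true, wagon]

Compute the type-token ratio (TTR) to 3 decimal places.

0.483

N = 29 tokens, V = 14 types.
TTR = V / N = 14 / 29 = 0.483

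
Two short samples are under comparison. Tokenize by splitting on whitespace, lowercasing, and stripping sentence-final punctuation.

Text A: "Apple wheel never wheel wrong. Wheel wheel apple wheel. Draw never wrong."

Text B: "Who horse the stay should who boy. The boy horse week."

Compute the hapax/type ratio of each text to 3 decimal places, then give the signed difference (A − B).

A: hapax=1, V=5, ratio=0.200
B: hapax=3, V=7, ratio=0.429
Difference = 0.200 − 0.429 = -0.229

-0.229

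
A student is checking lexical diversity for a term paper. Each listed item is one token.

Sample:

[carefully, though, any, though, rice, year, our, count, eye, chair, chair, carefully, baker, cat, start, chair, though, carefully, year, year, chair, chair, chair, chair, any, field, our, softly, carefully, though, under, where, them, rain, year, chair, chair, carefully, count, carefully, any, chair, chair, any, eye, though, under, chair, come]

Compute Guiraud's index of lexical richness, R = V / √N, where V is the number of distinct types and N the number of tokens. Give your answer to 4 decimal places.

2.7143

N = 49, V = 19.
√N = 7.000000
R = 19 / 7.000000 = 2.7143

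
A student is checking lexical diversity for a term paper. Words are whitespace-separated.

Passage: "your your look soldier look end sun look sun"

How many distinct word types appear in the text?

Distinct types: {end, look, soldier, sun, your}
V = 5

5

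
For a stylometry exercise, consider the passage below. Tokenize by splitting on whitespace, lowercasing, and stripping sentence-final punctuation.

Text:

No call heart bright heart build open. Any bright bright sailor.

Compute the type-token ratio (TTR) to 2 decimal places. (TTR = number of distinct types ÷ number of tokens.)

N = 11 tokens, V = 8 types.
TTR = V / N = 8 / 11 = 0.73

0.73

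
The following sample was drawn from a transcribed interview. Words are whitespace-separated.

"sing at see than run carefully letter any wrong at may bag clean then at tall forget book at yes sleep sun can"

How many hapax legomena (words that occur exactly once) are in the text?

19

Frequencies: at:4, sing:1, see:1, than:1, run:1, carefully:1, letter:1, any:1, wrong:1, may:1, bag:1, clean:1, then:1, tall:1, forget:1, book:1, yes:1, sleep:1, sun:1, can:1
Hapax (freq=1): any, bag, book, can, carefully, clean, forget, letter, may, run, see, sing, sleep, sun, tall, than, then, wrong, yes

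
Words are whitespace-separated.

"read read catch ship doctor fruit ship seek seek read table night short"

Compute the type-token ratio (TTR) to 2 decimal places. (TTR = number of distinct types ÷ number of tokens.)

N = 13 tokens, V = 9 types.
TTR = V / N = 9 / 13 = 0.69

0.69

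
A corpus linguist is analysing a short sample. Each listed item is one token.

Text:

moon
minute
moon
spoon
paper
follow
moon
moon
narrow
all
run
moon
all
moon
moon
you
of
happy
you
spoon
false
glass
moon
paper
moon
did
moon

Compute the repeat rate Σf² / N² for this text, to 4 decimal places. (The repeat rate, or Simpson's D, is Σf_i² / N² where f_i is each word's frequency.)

0.1715

Frequencies: moon:10, spoon:2, paper:2, all:2, you:2, minute:1, follow:1, narrow:1, run:1, of:1, happy:1, false:1, glass:1, did:1
Σf² = 125; N² = 729
Repeat rate = 125 / 729 = 0.1715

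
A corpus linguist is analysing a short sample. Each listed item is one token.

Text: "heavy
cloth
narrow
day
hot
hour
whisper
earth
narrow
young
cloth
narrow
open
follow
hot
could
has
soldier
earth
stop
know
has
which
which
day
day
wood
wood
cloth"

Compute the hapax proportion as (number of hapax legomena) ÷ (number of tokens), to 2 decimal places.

0.34

Frequencies: cloth:3, narrow:3, day:3, hot:2, earth:2, has:2, which:2, wood:2, heavy:1, hour:1, whisper:1, young:1, open:1, follow:1, could:1, soldier:1, stop:1, know:1
Hapax count = 10; token count = 29.
Ratio = 10 / 29 = 0.34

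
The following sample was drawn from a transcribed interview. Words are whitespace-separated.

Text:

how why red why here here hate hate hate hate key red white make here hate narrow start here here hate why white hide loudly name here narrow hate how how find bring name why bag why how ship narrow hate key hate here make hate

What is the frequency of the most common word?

Frequencies: hate:10, here:7, why:5, how:4, narrow:3, red:2, key:2, white:2, make:2, name:2, start:1, hide:1, loudly:1, find:1, bring:1, bag:1, ship:1
Most common: 'hate' with frequency 10.

10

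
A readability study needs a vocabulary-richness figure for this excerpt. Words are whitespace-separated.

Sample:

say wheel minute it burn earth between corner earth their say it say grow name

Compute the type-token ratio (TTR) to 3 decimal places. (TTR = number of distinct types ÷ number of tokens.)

N = 15 tokens, V = 11 types.
TTR = V / N = 11 / 15 = 0.733

0.733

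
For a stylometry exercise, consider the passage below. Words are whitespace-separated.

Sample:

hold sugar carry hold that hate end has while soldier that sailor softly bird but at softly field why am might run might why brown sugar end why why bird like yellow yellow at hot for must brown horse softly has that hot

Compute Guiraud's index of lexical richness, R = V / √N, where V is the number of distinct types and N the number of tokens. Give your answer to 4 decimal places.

3.9650

N = 43, V = 26.
√N = 6.557439
R = 26 / 6.557439 = 3.9650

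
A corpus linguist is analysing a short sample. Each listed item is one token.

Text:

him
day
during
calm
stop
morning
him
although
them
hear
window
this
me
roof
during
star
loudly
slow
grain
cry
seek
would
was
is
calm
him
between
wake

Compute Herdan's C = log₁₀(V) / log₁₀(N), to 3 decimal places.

N = 28, V = 24.
log₁₀(V) = 1.380211, log₁₀(N) = 1.447158
C = 1.380211 / 1.447158 = 0.954

0.954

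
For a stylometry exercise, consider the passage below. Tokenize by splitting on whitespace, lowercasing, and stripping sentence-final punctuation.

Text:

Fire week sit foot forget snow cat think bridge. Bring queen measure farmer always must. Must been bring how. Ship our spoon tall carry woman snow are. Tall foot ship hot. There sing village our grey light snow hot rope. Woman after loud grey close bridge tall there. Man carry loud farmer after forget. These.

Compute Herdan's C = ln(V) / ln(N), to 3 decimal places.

0.894

N = 55, V = 36.
ln(V) = 3.583519, ln(N) = 4.007333
C = 3.583519 / 4.007333 = 0.894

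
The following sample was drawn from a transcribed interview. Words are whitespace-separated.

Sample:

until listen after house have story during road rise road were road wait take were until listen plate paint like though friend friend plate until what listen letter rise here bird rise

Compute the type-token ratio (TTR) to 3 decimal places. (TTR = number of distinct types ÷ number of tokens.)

0.656

N = 32 tokens, V = 21 types.
TTR = V / N = 21 / 32 = 0.656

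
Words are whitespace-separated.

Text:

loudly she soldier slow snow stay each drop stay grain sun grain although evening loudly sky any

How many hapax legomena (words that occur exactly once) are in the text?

11

Frequencies: loudly:2, stay:2, grain:2, she:1, soldier:1, slow:1, snow:1, each:1, drop:1, sun:1, although:1, evening:1, sky:1, any:1
Hapax (freq=1): although, any, drop, each, evening, she, sky, slow, snow, soldier, sun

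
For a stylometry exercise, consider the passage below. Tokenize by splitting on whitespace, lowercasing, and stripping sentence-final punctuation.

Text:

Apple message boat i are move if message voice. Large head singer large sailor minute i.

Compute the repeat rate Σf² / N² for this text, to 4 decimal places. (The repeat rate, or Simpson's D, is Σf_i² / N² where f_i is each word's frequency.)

Frequencies: message:2, i:2, large:2, apple:1, boat:1, are:1, move:1, if:1, voice:1, head:1, singer:1, sailor:1, minute:1
Σf² = 22; N² = 256
Repeat rate = 22 / 256 = 0.0859

0.0859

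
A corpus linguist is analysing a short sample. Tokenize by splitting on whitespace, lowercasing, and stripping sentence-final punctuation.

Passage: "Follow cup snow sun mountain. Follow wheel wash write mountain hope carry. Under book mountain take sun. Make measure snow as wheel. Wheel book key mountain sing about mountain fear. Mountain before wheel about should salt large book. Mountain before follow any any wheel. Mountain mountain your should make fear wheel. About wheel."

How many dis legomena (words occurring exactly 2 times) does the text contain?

7

Frequencies: mountain:9, wheel:7, follow:3, book:3, about:3, snow:2, sun:2, make:2, fear:2, before:2, should:2, any:2, cup:1, wash:1, write:1, hope:1, carry:1, under:1, take:1, measure:1, … (6 more, each freq 1)
Words with frequency 2: any, before, fear, make, should, snow, sun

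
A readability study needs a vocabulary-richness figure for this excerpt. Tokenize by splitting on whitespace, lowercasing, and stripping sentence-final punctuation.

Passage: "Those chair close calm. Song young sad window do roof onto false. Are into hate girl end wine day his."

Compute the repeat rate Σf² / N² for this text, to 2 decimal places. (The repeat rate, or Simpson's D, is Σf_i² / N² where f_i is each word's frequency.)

Frequencies: those:1, chair:1, close:1, calm:1, song:1, young:1, sad:1, window:1, do:1, roof:1, onto:1, false:1, are:1, into:1, hate:1, girl:1, end:1, wine:1, day:1, his:1
Σf² = 20; N² = 400
Repeat rate = 20 / 400 = 0.05

0.05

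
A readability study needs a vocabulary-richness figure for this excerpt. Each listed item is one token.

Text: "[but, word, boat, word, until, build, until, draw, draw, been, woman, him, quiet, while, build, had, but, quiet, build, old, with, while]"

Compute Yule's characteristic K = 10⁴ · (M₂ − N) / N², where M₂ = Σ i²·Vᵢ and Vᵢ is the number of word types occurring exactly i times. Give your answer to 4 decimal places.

371.9008

Frequencies: build:3, but:2, word:2, until:2, draw:2, quiet:2, while:2, boat:1, been:1, woman:1, him:1, had:1, old:1, with:1
N = 22. Frequency spectrum: V_1=7, V_2=6, V_3=1
M₂ = 1²·7 + 2²·6 + 3²·1 = 40
K = 10000 × (40 − 22) / 22² = 371.9008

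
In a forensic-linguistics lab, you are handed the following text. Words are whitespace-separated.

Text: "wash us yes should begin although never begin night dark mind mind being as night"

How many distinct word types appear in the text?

Distinct types: {although, as, begin, being, dark, mind, never, night, should, us, wash, yes}
V = 12

12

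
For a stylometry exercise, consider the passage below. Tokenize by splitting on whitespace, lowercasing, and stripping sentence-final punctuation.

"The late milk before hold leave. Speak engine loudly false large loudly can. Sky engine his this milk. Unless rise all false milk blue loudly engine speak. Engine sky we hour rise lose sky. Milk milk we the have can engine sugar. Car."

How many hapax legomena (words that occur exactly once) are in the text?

Frequencies: milk:5, engine:5, loudly:3, sky:3, the:2, speak:2, false:2, can:2, rise:2, we:2, late:1, before:1, hold:1, leave:1, large:1, his:1, this:1, unless:1, all:1, blue:1, … (5 more, each freq 1)
Hapax (freq=1): all, before, blue, car, have, his, hold, hour, large, late, leave, lose, sugar, this, unless

15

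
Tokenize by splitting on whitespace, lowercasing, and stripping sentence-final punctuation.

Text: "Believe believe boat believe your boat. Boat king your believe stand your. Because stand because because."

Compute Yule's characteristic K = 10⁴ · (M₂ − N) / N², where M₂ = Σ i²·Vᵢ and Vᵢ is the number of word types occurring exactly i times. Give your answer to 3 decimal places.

1250.000

Frequencies: believe:4, boat:3, your:3, because:3, stand:2, king:1
N = 16. Frequency spectrum: V_1=1, V_2=1, V_3=3, V_4=1
M₂ = 1²·1 + 2²·1 + 3²·3 + 4²·1 = 48
K = 10000 × (48 − 16) / 16² = 1250.000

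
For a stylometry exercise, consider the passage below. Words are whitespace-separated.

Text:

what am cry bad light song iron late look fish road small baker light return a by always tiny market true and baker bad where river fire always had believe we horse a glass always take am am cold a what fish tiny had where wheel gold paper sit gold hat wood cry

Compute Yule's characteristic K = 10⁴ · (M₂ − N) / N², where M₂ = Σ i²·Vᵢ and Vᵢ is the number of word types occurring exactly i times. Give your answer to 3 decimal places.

Frequencies: am:3, a:3, always:3, what:2, cry:2, bad:2, light:2, fish:2, baker:2, tiny:2, where:2, had:2, gold:2, song:1, iron:1, late:1, look:1, road:1, small:1, return:1, … (17 more, each freq 1)
N = 53. Frequency spectrum: V_1=24, V_2=10, V_3=3
M₂ = 1²·24 + 2²·10 + 3²·3 = 91
K = 10000 × (91 − 53) / 53² = 135.279

135.279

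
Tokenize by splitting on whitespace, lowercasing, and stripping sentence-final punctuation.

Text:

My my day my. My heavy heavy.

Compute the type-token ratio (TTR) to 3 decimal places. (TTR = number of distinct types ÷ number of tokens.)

0.429

N = 7 tokens, V = 3 types.
TTR = V / N = 3 / 7 = 0.429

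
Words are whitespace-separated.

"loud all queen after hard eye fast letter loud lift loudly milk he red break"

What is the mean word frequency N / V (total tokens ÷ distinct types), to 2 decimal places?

N = 15 tokens, V = 14 types.
Mean frequency = N / V = 15 / 14 = 1.07

1.07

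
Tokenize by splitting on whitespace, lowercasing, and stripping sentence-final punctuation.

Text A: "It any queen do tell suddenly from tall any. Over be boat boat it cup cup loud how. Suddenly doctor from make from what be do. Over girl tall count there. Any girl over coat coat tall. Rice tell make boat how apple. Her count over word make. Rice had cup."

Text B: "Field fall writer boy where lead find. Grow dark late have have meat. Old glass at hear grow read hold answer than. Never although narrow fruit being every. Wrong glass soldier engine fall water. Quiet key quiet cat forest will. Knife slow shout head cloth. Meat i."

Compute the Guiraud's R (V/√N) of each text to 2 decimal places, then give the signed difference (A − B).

A: V=26, N=51, R=3.64
B: V=41, N=47, R=5.98
Difference = 3.64 − 5.98 = -2.34

-2.34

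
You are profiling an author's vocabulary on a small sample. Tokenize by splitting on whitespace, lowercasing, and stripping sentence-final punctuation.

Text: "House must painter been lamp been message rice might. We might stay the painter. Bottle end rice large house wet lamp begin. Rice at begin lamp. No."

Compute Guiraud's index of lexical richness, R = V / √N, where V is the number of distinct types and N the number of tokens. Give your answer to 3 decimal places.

N = 27, V = 18.
√N = 5.196152
R = 18 / 5.196152 = 3.464

3.464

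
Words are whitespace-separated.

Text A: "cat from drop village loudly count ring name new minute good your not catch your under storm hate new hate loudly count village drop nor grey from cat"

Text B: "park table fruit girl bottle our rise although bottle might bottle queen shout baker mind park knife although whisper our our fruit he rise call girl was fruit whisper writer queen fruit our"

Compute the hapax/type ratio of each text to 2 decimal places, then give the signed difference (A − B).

0.00

A: hapax=10, V=19, ratio=0.53
B: hapax=10, V=19, ratio=0.53
Difference = 0.53 − 0.53 = 0.00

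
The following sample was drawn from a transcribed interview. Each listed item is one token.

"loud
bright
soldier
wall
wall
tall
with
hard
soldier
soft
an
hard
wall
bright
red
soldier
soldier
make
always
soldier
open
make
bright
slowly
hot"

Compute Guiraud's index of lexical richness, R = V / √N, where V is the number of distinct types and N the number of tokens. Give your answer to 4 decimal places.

N = 25, V = 15.
√N = 5.000000
R = 15 / 5.000000 = 3.0000

3.0000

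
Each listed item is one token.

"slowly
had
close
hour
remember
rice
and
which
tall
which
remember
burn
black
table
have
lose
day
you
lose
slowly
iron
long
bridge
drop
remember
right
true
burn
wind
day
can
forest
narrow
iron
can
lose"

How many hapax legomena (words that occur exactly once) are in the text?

18

Frequencies: remember:3, lose:3, slowly:2, which:2, burn:2, day:2, iron:2, can:2, had:1, close:1, hour:1, rice:1, and:1, tall:1, black:1, table:1, have:1, you:1, long:1, bridge:1, … (6 more, each freq 1)
Hapax (freq=1): and, black, bridge, close, drop, forest, had, have, hour, long, narrow, rice, right, table, tall, true, wind, you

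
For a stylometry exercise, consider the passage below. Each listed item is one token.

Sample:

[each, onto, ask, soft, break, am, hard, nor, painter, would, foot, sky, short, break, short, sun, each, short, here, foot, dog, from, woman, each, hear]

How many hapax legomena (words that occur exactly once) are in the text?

15

Frequencies: each:3, short:3, break:2, foot:2, onto:1, ask:1, soft:1, am:1, hard:1, nor:1, painter:1, would:1, sky:1, sun:1, here:1, dog:1, from:1, woman:1, hear:1
Hapax (freq=1): am, ask, dog, from, hard, hear, here, nor, onto, painter, sky, soft, sun, woman, would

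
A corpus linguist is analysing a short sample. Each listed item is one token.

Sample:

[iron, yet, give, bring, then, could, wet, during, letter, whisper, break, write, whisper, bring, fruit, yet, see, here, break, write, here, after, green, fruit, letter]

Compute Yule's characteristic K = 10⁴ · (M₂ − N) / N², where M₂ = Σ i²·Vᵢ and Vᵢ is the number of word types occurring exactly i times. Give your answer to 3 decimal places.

256.000

Frequencies: yet:2, bring:2, letter:2, whisper:2, break:2, write:2, fruit:2, here:2, iron:1, give:1, then:1, could:1, wet:1, during:1, see:1, after:1, green:1
N = 25. Frequency spectrum: V_1=9, V_2=8
M₂ = 1²·9 + 2²·8 = 41
K = 10000 × (41 − 25) / 25² = 256.000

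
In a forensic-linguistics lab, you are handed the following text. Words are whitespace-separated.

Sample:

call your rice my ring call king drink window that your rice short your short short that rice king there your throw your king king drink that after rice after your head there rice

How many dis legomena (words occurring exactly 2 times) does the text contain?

Frequencies: your:6, rice:5, king:4, that:3, short:3, call:2, drink:2, there:2, after:2, my:1, ring:1, window:1, throw:1, head:1
Words with frequency 2: after, call, drink, there

4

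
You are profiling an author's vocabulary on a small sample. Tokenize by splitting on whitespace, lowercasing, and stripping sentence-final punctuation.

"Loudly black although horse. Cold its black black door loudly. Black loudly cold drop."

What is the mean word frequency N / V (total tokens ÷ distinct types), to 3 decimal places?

N = 14 tokens, V = 8 types.
Mean frequency = N / V = 14 / 8 = 1.750

1.750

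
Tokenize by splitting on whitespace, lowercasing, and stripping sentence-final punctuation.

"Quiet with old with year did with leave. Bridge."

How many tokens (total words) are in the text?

Tokens: quiet, with, old, with, year, did, with, leave, bridge
N = 9

9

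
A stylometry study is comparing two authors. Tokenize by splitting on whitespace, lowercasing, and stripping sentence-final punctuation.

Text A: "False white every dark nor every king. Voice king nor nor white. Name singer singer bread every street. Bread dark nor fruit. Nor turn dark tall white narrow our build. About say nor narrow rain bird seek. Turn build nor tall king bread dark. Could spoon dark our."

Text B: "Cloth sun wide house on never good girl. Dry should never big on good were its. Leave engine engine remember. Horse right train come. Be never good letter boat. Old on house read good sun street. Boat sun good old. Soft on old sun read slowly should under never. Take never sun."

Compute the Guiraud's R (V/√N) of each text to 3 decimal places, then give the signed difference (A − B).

-0.696

A: V=24, N=48, R=3.464
B: V=30, N=52, R=4.160
Difference = 3.464 − 4.160 = -0.696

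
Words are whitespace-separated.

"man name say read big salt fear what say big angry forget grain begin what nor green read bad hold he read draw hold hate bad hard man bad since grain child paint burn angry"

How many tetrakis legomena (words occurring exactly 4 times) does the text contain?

Frequencies: read:3, bad:3, man:2, say:2, big:2, what:2, angry:2, grain:2, hold:2, name:1, salt:1, fear:1, forget:1, begin:1, nor:1, green:1, he:1, draw:1, hate:1, hard:1, … (4 more, each freq 1)
Words with frequency 4: (none)

0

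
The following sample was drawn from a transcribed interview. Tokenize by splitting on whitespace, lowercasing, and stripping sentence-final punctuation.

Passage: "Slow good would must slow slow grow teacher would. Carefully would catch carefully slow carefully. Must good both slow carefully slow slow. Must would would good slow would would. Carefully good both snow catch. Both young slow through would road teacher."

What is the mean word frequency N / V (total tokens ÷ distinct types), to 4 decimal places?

3.1538

N = 41 tokens, V = 13 types.
Mean frequency = N / V = 41 / 13 = 3.1538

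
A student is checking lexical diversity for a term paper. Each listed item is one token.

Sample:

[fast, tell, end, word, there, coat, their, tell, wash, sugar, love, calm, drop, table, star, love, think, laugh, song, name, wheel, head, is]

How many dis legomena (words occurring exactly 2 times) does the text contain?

2

Frequencies: tell:2, love:2, fast:1, end:1, word:1, there:1, coat:1, their:1, wash:1, sugar:1, calm:1, drop:1, table:1, star:1, think:1, laugh:1, song:1, name:1, wheel:1, head:1, … (1 more, each freq 1)
Words with frequency 2: love, tell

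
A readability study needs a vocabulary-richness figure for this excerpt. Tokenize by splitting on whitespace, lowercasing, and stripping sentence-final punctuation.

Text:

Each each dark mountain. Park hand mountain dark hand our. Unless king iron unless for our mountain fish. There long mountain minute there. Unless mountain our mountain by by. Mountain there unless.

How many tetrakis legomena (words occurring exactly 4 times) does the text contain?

Frequencies: mountain:7, unless:4, our:3, there:3, each:2, dark:2, hand:2, by:2, park:1, king:1, iron:1, for:1, fish:1, long:1, minute:1
Words with frequency 4: unless

1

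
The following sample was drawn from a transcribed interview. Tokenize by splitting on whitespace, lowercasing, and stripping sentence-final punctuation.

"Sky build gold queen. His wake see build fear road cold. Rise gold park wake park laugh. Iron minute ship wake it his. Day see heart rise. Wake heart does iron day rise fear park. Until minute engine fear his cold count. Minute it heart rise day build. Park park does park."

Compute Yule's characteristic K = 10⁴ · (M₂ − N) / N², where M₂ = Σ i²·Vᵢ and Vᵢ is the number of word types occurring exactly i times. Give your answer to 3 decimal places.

377.219

Frequencies: park:6, wake:4, rise:4, build:3, his:3, fear:3, minute:3, day:3, heart:3, gold:2, see:2, cold:2, iron:2, it:2, does:2, sky:1, queen:1, road:1, laugh:1, ship:1, … (3 more, each freq 1)
N = 52. Frequency spectrum: V_1=8, V_2=6, V_3=6, V_4=2, V_6=1
M₂ = 1²·8 + 2²·6 + 3²·6 + 4²·2 + 6²·1 = 154
K = 10000 × (154 − 52) / 52² = 377.219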